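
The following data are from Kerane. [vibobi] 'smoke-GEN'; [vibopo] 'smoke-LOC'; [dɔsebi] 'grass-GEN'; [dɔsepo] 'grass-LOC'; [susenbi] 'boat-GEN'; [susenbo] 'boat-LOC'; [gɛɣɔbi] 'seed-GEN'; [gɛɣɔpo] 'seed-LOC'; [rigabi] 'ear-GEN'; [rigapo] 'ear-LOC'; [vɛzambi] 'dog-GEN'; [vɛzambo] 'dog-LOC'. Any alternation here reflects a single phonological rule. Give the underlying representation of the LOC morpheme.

The LOC suffix surfaces as [-bo] and [-po], depending on the final segment of the stem.
By contrast the GEN suffix keeps its initial [b] throughout — that segment must be underlying.
The LOC suffix is therefore /-po/ underlyingly, with post-nasal voicing: voiceless stops become voiced after a nasal.

/-po/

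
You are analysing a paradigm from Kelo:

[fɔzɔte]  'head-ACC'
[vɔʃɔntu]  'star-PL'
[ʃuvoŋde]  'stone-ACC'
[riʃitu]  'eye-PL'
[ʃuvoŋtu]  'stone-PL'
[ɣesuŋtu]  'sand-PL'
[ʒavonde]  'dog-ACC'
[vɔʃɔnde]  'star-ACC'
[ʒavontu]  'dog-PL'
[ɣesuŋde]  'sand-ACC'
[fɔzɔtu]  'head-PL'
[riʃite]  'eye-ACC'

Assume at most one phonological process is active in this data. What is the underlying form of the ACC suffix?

The ACC morpheme has two allomorphs, [-de] and [-te].
The PL suffix, which begins with [t], is invariant after every stem; so [t] is not altered by any rule here.
The ACC suffix is therefore /-de/ underlyingly, with post-vocalic devoicing: voiced stops become voiceless after a vowel.

/-de/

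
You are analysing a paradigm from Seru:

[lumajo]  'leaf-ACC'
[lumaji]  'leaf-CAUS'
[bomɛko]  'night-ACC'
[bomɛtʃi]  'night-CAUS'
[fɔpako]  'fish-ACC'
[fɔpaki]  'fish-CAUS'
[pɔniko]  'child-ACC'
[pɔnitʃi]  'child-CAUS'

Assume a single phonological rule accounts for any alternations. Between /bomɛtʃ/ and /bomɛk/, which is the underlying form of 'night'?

/bomɛtʃ/

'night' shows [k] ~ [tʃ] at the end of the stem ([bomɛko] vs [bomɛtʃi]).
Compare 'fish', with invariant [k] in [fɔpako] and [fɔpaki]: an analysis with underlying /k/ and a rule producing [tʃ] before the CAUS suffix would wrongly predict alternation here too.
Therefore /tʃ/ is basic and [k] is derived by depalatalization (palato-alveolar /tʃ/ becomes [k] when no front vowel follows).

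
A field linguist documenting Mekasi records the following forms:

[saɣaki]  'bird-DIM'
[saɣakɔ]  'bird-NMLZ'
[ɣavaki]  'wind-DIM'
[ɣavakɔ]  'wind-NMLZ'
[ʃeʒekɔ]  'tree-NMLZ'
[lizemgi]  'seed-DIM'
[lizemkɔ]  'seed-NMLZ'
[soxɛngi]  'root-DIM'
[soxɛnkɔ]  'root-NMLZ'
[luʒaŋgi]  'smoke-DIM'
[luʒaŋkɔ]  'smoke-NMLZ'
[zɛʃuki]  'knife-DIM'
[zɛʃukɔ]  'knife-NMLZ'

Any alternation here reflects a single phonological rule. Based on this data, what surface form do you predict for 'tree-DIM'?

[ʃeʒeki]

The DIM suffix surfaces as [-gi] and [-ki], depending on the final segment of the stem.
By contrast the NMLZ suffix keeps its initial [k] throughout — that segment must be underlying.
The DIM suffix is therefore /-gi/ underlyingly, with post-vocalic devoicing: voiced stops become voiceless after a vowel.
After 'tree', which ends in a vowel, the suffix surfaces as [-ki], giving [ʃeʒeki].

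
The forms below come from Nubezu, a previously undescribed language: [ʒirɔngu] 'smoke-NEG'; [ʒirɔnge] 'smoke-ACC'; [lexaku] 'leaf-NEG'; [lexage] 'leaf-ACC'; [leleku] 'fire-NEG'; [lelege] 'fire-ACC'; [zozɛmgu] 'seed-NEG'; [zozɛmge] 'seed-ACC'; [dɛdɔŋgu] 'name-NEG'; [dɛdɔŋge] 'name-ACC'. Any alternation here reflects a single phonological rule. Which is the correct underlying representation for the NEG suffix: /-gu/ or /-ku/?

The NEG morpheme has two allomorphs, [-gu] and [-ku].
The ACC suffix, which begins with [g], is invariant after every stem; so [g] is not altered by any rule here.
So the underlying form is /-ku/, and voiceless stops become voiced after a nasal.

/-ku/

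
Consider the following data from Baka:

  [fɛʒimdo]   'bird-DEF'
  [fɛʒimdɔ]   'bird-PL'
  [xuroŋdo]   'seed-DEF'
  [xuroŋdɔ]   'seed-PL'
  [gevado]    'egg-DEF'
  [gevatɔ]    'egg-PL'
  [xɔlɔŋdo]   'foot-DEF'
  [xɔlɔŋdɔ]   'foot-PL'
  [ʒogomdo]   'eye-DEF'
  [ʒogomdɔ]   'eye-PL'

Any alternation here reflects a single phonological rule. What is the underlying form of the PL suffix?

The PL suffix surfaces as [-dɔ] and [-tɔ], depending on the final segment of the stem.
By contrast the DEF suffix keeps its initial [d] throughout — that segment must be underlying.
So the underlying form is /-tɔ/, and voiceless stops become voiced after a nasal.

/-tɔ/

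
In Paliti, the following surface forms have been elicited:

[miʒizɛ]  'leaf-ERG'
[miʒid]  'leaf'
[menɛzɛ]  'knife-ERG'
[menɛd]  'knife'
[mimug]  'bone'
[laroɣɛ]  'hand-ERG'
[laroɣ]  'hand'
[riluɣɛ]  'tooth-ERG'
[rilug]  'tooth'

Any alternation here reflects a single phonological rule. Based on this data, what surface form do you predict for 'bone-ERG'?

In [riluɣɛ] and [rilug] the final segment of 'tooth' alternates: [ɣ] ~ [g].
If /ɣ/ were underlying and a rule turned it into [g] in isolation, 'hand' would also alternate; but it has [ɣ] in both [laroɣɛ] and [laroɣ].
So /g/ is underlying, and a rule of intervocalic spirantization — voiced stops become fricatives between vowels — gives [ɣ].
From [mimug] the stem 'bone' is /mimug/; between vowels this yields [mimuɣɛ].

[mimuɣɛ]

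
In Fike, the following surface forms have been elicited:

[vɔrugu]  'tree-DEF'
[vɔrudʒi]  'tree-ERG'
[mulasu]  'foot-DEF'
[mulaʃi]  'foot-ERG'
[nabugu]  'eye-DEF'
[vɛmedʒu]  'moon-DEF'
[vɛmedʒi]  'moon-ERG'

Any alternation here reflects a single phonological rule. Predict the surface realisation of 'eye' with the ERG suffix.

The root 'tree' surfaces as [vɔrugu] and [vɔrudʒi], with a stem-final [g] ~ [dʒ] alternation.
But 'moon' keeps [dʒ] in both environments ([vɛmedʒu], [vɛmedʒi]), so there is no rule changing /dʒ/ to [g] before the DEF suffix.
So /g/ is underlying, and a rule of palatalization before a front vowel — /g/ and /s/ become palato-alveolar [dʒ] and [ʃ] before a front vowel — gives [dʒ].
From [nabugu] the stem 'eye' is /nabug/; before a front vowel this yields [nabudʒi].

[nabudʒi]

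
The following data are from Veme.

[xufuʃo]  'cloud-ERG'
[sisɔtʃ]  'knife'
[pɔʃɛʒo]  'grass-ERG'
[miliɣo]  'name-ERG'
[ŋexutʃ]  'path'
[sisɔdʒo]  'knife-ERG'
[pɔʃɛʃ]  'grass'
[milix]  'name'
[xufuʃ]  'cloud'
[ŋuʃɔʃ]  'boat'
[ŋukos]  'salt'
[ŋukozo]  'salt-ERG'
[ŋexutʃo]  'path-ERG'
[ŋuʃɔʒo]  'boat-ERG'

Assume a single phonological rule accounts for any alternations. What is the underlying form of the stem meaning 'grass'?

'grass' shows [ʃ] ~ [ʒ] at the end of the stem ([pɔʃɛʃ] vs [pɔʃɛʒo]).
But 'cloud' keeps [ʃ] in both environments ([xufuʃ], [xufuʃo]), so there is no rule changing /ʃ/ to [ʒ] before the ERG suffix.
So /ʒ/ is underlying, and a rule of word-final obstruent devoicing — voiced obstruents become voiceless word-finally — gives [ʃ].

/pɔʃɛʒ/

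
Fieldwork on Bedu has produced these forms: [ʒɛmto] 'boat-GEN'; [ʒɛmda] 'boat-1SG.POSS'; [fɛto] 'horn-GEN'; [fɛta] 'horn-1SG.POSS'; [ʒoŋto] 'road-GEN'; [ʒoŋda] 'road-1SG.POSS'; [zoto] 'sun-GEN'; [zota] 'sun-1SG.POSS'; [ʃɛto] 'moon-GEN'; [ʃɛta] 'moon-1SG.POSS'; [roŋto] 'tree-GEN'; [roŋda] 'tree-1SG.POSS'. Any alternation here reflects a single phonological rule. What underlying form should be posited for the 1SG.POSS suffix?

The 1SG.POSS suffix surfaces as [-da] and [-ta], depending on the final segment of the stem.
The GEN suffix, which begins with [t], is invariant after every stem; so [t] is not altered by any rule here.
The 1SG.POSS suffix is therefore /-da/ underlyingly, with post-vocalic devoicing: voiced stops become voiceless after a vowel.

/-da/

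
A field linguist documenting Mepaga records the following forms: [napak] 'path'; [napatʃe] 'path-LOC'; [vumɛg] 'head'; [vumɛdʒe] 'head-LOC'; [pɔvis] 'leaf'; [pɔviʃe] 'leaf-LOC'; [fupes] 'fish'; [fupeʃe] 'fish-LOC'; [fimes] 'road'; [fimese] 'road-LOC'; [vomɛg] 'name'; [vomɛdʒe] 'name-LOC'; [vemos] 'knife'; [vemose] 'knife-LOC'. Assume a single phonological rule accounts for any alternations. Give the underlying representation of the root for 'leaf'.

The root 'leaf' surfaces as [pɔvis] and [pɔviʃe], with a stem-final [s] ~ [ʃ] alternation.
But 'knife' keeps [s] in both environments ([vemos], [vemose]), so there is no rule changing /s/ to [ʃ] before the LOC suffix.
The alternation reflects depalatalization: palato-alveolar /tʃ/, /dʒ/ and /ʃ/ become [k], [g] and [s] when no front vowel follows. /ʃ/ is underlying.

/pɔviʃ/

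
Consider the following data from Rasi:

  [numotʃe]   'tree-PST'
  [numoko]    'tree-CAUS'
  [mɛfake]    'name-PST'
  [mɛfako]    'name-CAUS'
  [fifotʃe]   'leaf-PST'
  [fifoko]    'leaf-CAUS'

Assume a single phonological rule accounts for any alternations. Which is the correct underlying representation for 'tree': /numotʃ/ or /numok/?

/numotʃ/

In [numotʃe] and [numoko] the final segment of 'tree' alternates: [tʃ] ~ [k].
If /k/ were underlying and a rule turned it into [tʃ] before the PST suffix, 'name' would also alternate; but it has [k] in both [mɛfake] and [mɛfako].
So /tʃ/ is underlying, and a rule of depalatalization — palato-alveolar /tʃ/ becomes [k] when no front vowel follows — gives [k].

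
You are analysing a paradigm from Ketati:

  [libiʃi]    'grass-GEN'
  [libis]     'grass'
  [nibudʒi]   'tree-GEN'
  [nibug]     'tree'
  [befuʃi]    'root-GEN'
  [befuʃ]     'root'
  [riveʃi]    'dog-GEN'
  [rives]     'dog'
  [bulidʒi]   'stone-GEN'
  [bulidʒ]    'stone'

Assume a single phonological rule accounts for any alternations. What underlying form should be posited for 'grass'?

The stem for 'grass' ends in [ʃ] in [libiʃi] but [s] in [libis].
But 'root' keeps [ʃ] in both environments ([befuʃi], [befuʃ]), so there is no rule changing /ʃ/ to [s] in isolation.
The alternation reflects palatalization before a front vowel: /g/ and /s/ become palato-alveolar [dʒ] and [ʃ] before a front vowel. /s/ is underlying.
So 'grass' = /libis/.

/libis/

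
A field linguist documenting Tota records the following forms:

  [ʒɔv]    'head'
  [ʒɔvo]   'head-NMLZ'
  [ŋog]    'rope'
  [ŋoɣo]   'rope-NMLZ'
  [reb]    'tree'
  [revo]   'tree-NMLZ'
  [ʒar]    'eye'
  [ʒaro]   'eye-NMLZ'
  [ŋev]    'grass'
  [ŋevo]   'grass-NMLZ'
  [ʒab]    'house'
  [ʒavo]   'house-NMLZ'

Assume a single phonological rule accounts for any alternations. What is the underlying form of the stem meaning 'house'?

/ʒab/

In [ʒab] and [ʒavo] the final segment of 'house' alternates: [b] ~ [v].
If /v/ were underlying and a rule turned it into [b] in isolation, 'head' would also alternate; but it has [v] in both [ʒɔv] and [ʒɔvo].
So /b/ is underlying, and a rule of intervocalic spirantization — voiced stops become fricatives between vowels — gives [v].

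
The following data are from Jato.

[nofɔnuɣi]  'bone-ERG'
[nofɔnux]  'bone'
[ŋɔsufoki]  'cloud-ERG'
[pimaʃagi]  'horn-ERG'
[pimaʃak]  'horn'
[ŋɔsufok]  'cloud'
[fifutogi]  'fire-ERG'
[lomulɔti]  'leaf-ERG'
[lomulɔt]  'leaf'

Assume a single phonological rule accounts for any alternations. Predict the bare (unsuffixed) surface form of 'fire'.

In [pimaʃagi] and [pimaʃak] the final segment of 'horn' alternates: [g] ~ [k].
The stem 'cloud' ([ŋɔsufoki], [ŋɔsufok]) shows [k] unchanged in both environments, so [k] cannot be basic with [g] derived before the ERG suffix.
Therefore /g/ is basic and [k] is derived by word-final obstruent devoicing (voiced obstruents become voiceless word-finally).
From [fifutogi] the stem 'fire' is /fifutog/; word-finally this yields [fifutok].

[fifutok]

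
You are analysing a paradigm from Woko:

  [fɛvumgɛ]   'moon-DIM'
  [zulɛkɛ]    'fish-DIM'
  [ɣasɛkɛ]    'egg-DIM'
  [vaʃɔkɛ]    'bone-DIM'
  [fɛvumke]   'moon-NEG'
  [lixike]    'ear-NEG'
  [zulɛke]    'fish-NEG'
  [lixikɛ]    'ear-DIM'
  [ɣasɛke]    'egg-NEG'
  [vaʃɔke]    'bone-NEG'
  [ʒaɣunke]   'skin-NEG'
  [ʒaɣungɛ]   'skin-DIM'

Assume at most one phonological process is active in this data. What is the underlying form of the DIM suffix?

/-gɛ/

The DIM suffix surfaces as [-gɛ] and [-kɛ], depending on the final segment of the stem.
The NEG suffix, which begins with [k], is invariant after every stem; so [k] is not altered by any rule here.
The DIM suffix is therefore /-gɛ/ underlyingly, with post-vocalic devoicing: voiced stops become voiceless after a vowel.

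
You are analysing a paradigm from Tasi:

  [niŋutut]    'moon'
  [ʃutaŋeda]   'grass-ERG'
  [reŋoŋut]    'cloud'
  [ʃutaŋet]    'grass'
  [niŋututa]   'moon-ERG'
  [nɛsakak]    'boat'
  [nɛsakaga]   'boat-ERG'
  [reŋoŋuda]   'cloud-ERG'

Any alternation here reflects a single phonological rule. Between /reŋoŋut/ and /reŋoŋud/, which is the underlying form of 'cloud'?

/reŋoŋud/

'cloud' shows [t] ~ [d] at the end of the stem ([reŋoŋut] vs [reŋoŋuda]).
The stem 'moon' ([niŋutut], [niŋututa]) shows [t] unchanged in both environments, so [t] cannot be basic with [d] derived before the ERG suffix.
The alternation reflects word-final obstruent devoicing: voiced obstruents become voiceless word-finally. /d/ is underlying.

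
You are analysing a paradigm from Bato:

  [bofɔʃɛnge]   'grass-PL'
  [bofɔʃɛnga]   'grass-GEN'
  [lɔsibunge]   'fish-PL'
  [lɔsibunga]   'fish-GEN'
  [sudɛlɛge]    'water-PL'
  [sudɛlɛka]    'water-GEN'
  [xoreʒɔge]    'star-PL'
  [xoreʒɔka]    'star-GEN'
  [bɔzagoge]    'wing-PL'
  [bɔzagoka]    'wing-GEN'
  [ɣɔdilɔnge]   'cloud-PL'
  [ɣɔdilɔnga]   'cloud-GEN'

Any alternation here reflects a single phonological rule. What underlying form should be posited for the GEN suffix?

The GEN suffix surfaces as [-ga] and [-ka], depending on the final segment of the stem.
The PL suffix, which begins with [g], is invariant after every stem; so [g] is not altered by any rule here.
So the underlying form is /-ka/, and voiceless stops become voiced after a nasal.

/-ka/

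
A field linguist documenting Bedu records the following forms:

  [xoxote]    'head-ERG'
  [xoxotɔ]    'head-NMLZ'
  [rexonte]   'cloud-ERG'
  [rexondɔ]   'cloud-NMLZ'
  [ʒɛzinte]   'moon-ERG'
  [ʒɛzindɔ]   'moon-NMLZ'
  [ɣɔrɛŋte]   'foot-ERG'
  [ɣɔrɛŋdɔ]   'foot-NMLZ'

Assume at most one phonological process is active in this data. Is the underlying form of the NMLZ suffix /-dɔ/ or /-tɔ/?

The NMLZ morpheme has two allomorphs, [-dɔ] and [-tɔ].
By contrast the ERG suffix keeps its initial [t] throughout — that segment must be underlying.
So the underlying form is /-dɔ/, and voiced stops become voiceless after a vowel.

/-dɔ/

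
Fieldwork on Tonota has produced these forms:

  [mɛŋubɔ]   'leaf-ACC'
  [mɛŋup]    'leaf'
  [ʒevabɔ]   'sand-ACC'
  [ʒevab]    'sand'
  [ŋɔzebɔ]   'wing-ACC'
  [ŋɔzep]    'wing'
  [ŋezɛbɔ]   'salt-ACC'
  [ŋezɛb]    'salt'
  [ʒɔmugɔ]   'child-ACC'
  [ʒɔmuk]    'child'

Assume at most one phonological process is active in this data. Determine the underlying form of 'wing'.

/ŋɔzep/

'wing' shows [b] ~ [p] at the end of the stem ([ŋɔzebɔ] vs [ŋɔzep]).
If /b/ were underlying and a rule turned it into [p] in isolation, 'salt' would also alternate; but it has [b] in both [ŋezɛbɔ] and [ŋezɛb].
The alternation reflects intervocalic voicing: voiceless stops become voiced between vowels. /p/ is underlying.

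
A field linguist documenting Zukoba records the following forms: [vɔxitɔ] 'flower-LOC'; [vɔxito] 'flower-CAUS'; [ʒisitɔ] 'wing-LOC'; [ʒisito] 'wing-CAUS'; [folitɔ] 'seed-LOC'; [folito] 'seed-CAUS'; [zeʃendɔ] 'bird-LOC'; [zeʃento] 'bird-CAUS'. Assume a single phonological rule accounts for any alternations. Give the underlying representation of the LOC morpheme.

/-dɔ/

The LOC morpheme has two allomorphs, [-dɔ] and [-tɔ].
The CAUS suffix, which begins with [t], is invariant after every stem; so [t] is not altered by any rule here.
So the underlying form is /-dɔ/, and voiced stops become voiceless after a vowel.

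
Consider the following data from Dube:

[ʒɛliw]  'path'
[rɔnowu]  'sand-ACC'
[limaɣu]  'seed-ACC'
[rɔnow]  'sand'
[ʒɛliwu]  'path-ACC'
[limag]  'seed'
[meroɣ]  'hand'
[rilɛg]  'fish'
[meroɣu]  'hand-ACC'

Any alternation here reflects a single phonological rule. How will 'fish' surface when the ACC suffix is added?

[rilɛɣu]

The stem for 'seed' ends in [ɣ] in [limaɣu] but [g] in [limag].
The stem 'hand' ([meroɣu], [meroɣ]) shows [ɣ] unchanged in both environments, so [ɣ] cannot be basic with [g] derived in isolation.
The underlying segment must be /g/; voiced stops become fricatives between vowels, yielding [ɣ] there.
From [rilɛg] the stem 'fish' is /rilɛg/; between vowels this yields [rilɛɣu].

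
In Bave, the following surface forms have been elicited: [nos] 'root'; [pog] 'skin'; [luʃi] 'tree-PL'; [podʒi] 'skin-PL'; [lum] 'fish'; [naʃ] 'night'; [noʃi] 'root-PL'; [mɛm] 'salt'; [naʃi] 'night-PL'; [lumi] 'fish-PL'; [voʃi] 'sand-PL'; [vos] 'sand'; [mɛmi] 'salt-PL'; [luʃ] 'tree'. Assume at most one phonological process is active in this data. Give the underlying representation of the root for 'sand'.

The root 'sand' surfaces as [voʃi] and [vos], with a stem-final [ʃ] ~ [s] alternation.
Compare 'tree', with invariant [ʃ] in [luʃi] and [luʃ]: an analysis with underlying /ʃ/ and a rule producing [s] in isolation would wrongly predict alternation here too.
Therefore /s/ is basic and [ʃ] is derived by palatalization before a front vowel (/g/ and /s/ become palato-alveolar [dʒ] and [ʃ] before a front vowel).

/vos/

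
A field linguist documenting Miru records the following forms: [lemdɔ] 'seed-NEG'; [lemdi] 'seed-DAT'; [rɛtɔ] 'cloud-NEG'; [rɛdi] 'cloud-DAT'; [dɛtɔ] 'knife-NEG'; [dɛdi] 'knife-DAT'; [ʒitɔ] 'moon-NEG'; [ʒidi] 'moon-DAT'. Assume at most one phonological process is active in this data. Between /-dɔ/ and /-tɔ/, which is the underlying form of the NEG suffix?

The NEG suffix surfaces as [-dɔ] and [-tɔ], depending on the final segment of the stem.
The DAT suffix, which begins with [d], is invariant after every stem; so [d] is not altered by any rule here.
So the underlying form is /-tɔ/, and voiceless stops become voiced after a nasal.

/-tɔ/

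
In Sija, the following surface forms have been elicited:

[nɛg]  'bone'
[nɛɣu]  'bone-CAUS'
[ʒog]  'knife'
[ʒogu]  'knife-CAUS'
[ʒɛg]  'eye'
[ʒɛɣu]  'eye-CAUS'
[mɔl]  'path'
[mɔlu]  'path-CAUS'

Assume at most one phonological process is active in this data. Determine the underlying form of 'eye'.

The stem for 'eye' ends in [g] in [ʒɛg] but [ɣ] in [ʒɛɣu].
Compare 'knife', with invariant [g] in [ʒog] and [ʒogu]: an analysis with underlying /g/ and a rule producing [ɣ] before the CAUS suffix would wrongly predict alternation here too.
The underlying segment must be /ɣ/; voiced fricatives become stops word-finally, yielding [g] there.
The underlying form of 'eye' is therefore /ʒɛɣ/.

/ʒɛɣ/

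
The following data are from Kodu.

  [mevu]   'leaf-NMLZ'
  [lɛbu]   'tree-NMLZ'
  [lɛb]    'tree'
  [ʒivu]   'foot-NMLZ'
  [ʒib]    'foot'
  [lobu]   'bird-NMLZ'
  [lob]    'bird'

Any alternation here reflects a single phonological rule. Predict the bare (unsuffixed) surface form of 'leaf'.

The root 'foot' surfaces as [ʒivu] and [ʒib], with a stem-final [v] ~ [b] alternation.
But 'bird' keeps [b] in both environments ([lobu], [lob]), so there is no rule changing /b/ to [v] before the NMLZ suffix.
The alternation reflects word-final hardening: voiced fricatives become stops word-finally. /v/ is underlying.
From [mevu] the stem 'leaf' is /mev/; word-finally this yields [meb].

[meb]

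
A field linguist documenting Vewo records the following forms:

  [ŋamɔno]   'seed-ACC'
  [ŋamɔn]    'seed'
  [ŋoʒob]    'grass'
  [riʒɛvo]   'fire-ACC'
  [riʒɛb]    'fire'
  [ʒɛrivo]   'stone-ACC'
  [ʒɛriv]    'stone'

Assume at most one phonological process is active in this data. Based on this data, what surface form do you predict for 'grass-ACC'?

'fire' shows [v] ~ [b] at the end of the stem ([riʒɛvo] vs [riʒɛb]).
But 'stone' keeps [v] in both environments ([ʒɛrivo], [ʒɛriv]), so there is no rule changing /v/ to [b] in isolation.
So /b/ is underlying, and a rule of intervocalic spirantization — voiced stops become fricatives between vowels — gives [v].
The one attested form of 'grass', [ŋoʒob], shows underlying /ŋoʒob/. Applying the same rule between vowels gives [ŋoʒovo].

[ŋoʒovo]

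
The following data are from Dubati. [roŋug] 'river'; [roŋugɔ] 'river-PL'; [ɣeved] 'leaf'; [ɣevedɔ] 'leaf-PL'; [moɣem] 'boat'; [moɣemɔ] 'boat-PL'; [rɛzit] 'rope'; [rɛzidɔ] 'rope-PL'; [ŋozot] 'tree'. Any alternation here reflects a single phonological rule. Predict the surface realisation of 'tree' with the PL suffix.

[ŋozodɔ]

In [rɛzit] and [rɛzidɔ] the final segment of 'rope' alternates: [t] ~ [d].
Compare 'leaf', with invariant [d] in [ɣeved] and [ɣevedɔ]: an analysis with underlying /d/ and a rule producing [t] in isolation would wrongly predict alternation here too.
The alternation reflects intervocalic voicing: voiceless stops become voiced between vowels. /t/ is underlying.
The one attested form of 'tree', [ŋozot], shows underlying /ŋozot/. Applying the same rule between vowels gives [ŋozodɔ].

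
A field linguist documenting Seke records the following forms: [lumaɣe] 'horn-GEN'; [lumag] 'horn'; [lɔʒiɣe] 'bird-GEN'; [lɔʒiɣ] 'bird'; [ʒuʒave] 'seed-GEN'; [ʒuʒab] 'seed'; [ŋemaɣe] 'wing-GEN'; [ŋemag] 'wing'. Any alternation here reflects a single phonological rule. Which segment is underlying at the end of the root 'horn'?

The root 'horn' surfaces as [lumaɣe] and [lumag], with a stem-final [ɣ] ~ [g] alternation.
Compare 'bird', with invariant [ɣ] in [lɔʒiɣe] and [lɔʒiɣ]: an analysis with underlying /ɣ/ and a rule producing [g] in isolation would wrongly predict alternation here too.
The alternation reflects intervocalic spirantization: voiced stops become fricatives between vowels. /g/ is underlying.

/g/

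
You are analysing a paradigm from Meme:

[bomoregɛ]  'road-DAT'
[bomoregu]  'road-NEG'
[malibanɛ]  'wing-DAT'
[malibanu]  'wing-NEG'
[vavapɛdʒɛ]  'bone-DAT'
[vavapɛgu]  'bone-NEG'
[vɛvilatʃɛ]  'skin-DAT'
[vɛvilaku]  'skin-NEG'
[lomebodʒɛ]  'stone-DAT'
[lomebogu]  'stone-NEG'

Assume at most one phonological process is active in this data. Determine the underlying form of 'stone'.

The stem for 'stone' ends in [dʒ] in [lomebodʒɛ] but [g] in [lomebogu].
The stem 'road' ([bomoregɛ], [bomoregu]) shows [g] unchanged in both environments, so [g] cannot be basic with [dʒ] derived before the DAT suffix.
Therefore /dʒ/ is basic and [g] is derived by depalatalization (palato-alveolar /tʃ/ and /dʒ/ become [k] and [g] when no front vowel follows).

/lomebodʒ/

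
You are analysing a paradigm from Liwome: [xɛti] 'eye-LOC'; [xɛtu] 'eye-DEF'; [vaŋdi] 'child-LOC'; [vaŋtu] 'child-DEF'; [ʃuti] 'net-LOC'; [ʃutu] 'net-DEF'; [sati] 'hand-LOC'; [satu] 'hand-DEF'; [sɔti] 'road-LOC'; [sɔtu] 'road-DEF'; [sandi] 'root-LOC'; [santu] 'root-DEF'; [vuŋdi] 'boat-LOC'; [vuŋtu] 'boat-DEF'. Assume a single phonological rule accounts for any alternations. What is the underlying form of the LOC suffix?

/-di/

The LOC morpheme has two allomorphs, [-di] and [-ti].
By contrast the DEF suffix keeps its initial [t] throughout — that segment must be underlying.
So the underlying form is /-di/, and voiced stops become voiceless after a vowel.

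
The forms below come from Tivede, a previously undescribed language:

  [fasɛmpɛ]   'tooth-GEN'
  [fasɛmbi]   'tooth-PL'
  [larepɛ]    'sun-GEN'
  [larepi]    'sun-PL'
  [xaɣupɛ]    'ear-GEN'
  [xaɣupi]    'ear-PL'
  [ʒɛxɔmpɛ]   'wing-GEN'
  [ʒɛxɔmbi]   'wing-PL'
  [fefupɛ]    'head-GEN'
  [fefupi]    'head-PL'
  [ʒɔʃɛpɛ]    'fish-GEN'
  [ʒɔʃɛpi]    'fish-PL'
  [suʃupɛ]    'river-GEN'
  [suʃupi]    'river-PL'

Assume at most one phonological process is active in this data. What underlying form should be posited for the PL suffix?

/-bi/

The PL morpheme has two allomorphs, [-bi] and [-pi].
By contrast the GEN suffix keeps its initial [p] throughout — that segment must be underlying.
So the underlying form is /-bi/, and voiced stops become voiceless after a vowel.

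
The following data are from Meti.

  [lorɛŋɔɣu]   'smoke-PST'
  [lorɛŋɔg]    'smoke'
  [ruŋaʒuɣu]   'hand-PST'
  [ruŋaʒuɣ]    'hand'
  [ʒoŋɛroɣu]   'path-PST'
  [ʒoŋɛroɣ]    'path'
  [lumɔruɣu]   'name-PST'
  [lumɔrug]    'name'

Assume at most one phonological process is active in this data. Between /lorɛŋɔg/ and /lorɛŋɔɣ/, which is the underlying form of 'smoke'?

The root 'smoke' surfaces as [lorɛŋɔɣu] and [lorɛŋɔg], with a stem-final [ɣ] ~ [g] alternation.
But 'path' keeps [ɣ] in both environments ([ʒoŋɛroɣu], [ʒoŋɛroɣ]), so there is no rule changing /ɣ/ to [g] in isolation.
The underlying segment must be /g/; voiced stops become fricatives between vowels, yielding [ɣ] there.

/lorɛŋɔg/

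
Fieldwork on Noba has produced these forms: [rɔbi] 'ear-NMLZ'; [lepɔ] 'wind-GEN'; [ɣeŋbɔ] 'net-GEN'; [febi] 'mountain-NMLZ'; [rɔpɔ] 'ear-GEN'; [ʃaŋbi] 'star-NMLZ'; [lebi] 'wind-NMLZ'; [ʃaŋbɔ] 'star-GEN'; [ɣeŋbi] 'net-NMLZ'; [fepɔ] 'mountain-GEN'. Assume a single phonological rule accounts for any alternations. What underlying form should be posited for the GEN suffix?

The GEN suffix surfaces as [-bɔ] and [-pɔ], depending on the final segment of the stem.
The NMLZ suffix, which begins with [b], is invariant after every stem; so [b] is not altered by any rule here.
The GEN suffix is therefore /-pɔ/ underlyingly, with post-nasal voicing: voiceless stops become voiced after a nasal.

/-pɔ/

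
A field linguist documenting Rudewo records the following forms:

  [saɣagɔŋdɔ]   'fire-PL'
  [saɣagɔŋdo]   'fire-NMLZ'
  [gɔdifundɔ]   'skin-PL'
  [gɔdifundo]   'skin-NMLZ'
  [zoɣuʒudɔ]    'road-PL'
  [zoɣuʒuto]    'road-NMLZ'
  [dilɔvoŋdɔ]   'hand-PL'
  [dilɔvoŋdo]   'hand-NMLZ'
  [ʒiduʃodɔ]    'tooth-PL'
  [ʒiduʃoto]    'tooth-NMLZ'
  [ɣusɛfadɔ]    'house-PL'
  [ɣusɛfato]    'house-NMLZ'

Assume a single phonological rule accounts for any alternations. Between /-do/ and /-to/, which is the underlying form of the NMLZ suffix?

The NMLZ morpheme has two allomorphs, [-do] and [-to].
By contrast the PL suffix keeps its initial [d] throughout — that segment must be underlying.
So the underlying form is /-to/, and voiceless stops become voiced after a nasal.

/-to/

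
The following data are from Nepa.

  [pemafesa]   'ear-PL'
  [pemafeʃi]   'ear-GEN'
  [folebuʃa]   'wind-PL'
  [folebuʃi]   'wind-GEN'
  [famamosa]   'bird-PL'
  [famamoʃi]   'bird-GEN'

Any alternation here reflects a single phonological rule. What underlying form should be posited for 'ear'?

/pemafes/

The root 'ear' surfaces as [pemafesa] and [pemafeʃi], with a stem-final [s] ~ [ʃ] alternation.
Compare 'wind', with invariant [ʃ] in [folebuʃa] and [folebuʃi]: an analysis with underlying /ʃ/ and a rule producing [s] before the PL suffix would wrongly predict alternation here too.
Therefore /s/ is basic and [ʃ] is derived by palatalization before a front vowel (/s/ becomes palato-alveolar [ʃ] before a front vowel).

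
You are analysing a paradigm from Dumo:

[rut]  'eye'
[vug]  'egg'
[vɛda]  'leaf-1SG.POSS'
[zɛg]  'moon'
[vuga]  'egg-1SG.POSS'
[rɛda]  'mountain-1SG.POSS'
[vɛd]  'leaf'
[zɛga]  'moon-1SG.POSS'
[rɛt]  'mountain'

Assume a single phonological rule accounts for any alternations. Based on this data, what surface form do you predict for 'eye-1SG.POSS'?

The stem for 'mountain' ends in [t] in [rɛt] but [d] in [rɛda].
The stem 'leaf' ([vɛd], [vɛda]) shows [d] unchanged in both environments, so [d] cannot be basic with [t] derived in isolation.
So /t/ is underlying, and a rule of intervocalic voicing — voiceless stops become voiced between vowels — gives [d].
From [rut] the stem 'eye' is /rut/; between vowels this yields [ruda].

[ruda]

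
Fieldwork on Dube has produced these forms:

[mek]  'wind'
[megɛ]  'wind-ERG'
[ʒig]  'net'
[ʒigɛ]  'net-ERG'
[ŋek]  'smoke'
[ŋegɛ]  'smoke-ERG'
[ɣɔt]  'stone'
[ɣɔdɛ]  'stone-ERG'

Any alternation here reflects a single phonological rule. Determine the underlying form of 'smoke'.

'smoke' shows [k] ~ [g] at the end of the stem ([ŋek] vs [ŋegɛ]).
The stem 'net' ([ʒig], [ʒigɛ]) shows [g] unchanged in both environments, so [g] cannot be basic with [k] derived in isolation.
Therefore /k/ is basic and [g] is derived by intervocalic voicing (voiceless stops become voiced between vowels).
Hence 'smoke' is /ŋek/ underlyingly.

/ŋek/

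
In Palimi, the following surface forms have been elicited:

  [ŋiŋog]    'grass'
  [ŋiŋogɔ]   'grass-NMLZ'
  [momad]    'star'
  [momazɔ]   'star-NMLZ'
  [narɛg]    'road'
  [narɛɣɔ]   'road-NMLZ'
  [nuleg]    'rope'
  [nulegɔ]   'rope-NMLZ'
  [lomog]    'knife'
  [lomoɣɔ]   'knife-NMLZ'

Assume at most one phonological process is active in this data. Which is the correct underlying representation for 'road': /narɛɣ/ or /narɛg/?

/narɛɣ/

The root 'road' surfaces as [narɛg] and [narɛɣɔ], with a stem-final [g] ~ [ɣ] alternation.
If /g/ were underlying and a rule turned it into [ɣ] before the NMLZ suffix, 'grass' would also alternate; but it has [g] in both [ŋiŋog] and [ŋiŋogɔ].
Therefore /ɣ/ is basic and [g] is derived by word-final hardening (voiced fricatives become stops word-finally).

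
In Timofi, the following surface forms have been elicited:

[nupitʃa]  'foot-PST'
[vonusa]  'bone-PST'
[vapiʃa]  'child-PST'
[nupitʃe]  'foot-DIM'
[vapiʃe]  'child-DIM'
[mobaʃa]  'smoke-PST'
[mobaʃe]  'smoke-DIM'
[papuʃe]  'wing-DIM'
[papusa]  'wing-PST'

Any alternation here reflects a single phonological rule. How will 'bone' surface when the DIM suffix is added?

[vonuʃe]

The stem for 'wing' ends in [s] in [papusa] but [ʃ] in [papuʃe].
If /ʃ/ were underlying and a rule turned it into [s] before the PST suffix, 'smoke' would also alternate; but it has [ʃ] in both [mobaʃa] and [mobaʃe].
Therefore /s/ is basic and [ʃ] is derived by palatalization before a front vowel (/s/ becomes palato-alveolar [ʃ] before a front vowel).
The one attested form of 'bone', [vonusa], shows underlying /vonus/. Applying the same rule before a front vowel gives [vonuʃe].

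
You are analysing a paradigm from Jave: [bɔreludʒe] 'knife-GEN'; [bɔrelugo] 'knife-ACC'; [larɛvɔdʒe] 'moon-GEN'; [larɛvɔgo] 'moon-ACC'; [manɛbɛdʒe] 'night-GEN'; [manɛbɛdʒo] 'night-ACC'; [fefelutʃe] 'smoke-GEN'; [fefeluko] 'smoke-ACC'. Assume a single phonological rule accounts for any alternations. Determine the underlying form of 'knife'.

/bɔrelug/

In [bɔreludʒe] and [bɔrelugo] the final segment of 'knife' alternates: [dʒ] ~ [g].
But 'night' keeps [dʒ] in both environments ([manɛbɛdʒe], [manɛbɛdʒo]), so there is no rule changing /dʒ/ to [g] before the ACC suffix.
The underlying segment must be /g/; /k/ and /g/ become palato-alveolar [tʃ] and [dʒ] before a front vowel, yielding [dʒ] there.
The underlying form of 'knife' is therefore /bɔrelug/.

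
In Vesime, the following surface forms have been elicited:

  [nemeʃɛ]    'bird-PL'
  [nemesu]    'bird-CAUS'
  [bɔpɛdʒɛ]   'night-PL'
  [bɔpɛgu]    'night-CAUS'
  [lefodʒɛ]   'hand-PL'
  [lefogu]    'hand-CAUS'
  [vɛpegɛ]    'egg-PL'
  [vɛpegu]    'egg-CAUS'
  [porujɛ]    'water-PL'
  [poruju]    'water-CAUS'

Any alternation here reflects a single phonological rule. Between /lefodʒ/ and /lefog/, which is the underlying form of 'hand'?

/lefodʒ/

'hand' shows [dʒ] ~ [g] at the end of the stem ([lefodʒɛ] vs [lefogu]).
Compare 'egg', with invariant [g] in [vɛpegɛ] and [vɛpegu]: an analysis with underlying /g/ and a rule producing [dʒ] before the PL suffix would wrongly predict alternation here too.
So /dʒ/ is underlying, and a rule of depalatalization — palato-alveolar /dʒ/ and /ʃ/ become [g] and [s] when no front vowel follows — gives [g].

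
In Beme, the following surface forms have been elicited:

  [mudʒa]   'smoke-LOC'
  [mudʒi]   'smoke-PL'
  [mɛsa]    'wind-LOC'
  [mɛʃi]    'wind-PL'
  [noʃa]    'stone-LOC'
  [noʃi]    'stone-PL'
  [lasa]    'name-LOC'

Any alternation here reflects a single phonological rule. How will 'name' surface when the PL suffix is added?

The root 'wind' surfaces as [mɛsa] and [mɛʃi], with a stem-final [s] ~ [ʃ] alternation.
Compare 'stone', with invariant [ʃ] in [noʃa] and [noʃi]: an analysis with underlying /ʃ/ and a rule producing [s] before the LOC suffix would wrongly predict alternation here too.
The alternation reflects palatalization before a front vowel: /s/ becomes palato-alveolar [ʃ] before a front vowel. /s/ is underlying.
The one attested form of 'name', [lasa], shows underlying /las/. Applying the same rule before a front vowel gives [laʃi].

[laʃi]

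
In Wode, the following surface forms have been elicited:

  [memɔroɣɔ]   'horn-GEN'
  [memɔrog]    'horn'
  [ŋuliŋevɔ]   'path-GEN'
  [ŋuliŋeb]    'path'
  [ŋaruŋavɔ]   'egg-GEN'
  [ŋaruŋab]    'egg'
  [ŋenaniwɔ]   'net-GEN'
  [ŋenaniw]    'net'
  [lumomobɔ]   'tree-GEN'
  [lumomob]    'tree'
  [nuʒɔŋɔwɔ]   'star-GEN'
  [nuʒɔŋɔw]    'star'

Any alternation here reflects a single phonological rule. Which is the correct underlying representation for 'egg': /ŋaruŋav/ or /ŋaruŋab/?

The stem for 'egg' ends in [v] in [ŋaruŋavɔ] but [b] in [ŋaruŋab].
Compare 'tree', with invariant [b] in [lumomobɔ] and [lumomob]: an analysis with underlying /b/ and a rule producing [v] before the GEN suffix would wrongly predict alternation here too.
The alternation reflects word-final hardening: voiced fricatives become stops word-finally. /v/ is underlying.

/ŋaruŋav/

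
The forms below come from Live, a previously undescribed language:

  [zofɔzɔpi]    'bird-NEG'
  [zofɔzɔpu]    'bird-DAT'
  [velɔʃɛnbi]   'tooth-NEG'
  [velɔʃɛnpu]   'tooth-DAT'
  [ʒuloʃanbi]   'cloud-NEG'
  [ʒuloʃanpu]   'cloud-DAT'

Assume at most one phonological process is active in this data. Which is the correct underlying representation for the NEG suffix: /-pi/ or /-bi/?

/-bi/

The NEG suffix surfaces as [-bi] and [-pi], depending on the final segment of the stem.
By contrast the DAT suffix keeps its initial [p] throughout — that segment must be underlying.
The NEG suffix is therefore /-bi/ underlyingly, with post-vocalic devoicing: voiced stops become voiceless after a vowel.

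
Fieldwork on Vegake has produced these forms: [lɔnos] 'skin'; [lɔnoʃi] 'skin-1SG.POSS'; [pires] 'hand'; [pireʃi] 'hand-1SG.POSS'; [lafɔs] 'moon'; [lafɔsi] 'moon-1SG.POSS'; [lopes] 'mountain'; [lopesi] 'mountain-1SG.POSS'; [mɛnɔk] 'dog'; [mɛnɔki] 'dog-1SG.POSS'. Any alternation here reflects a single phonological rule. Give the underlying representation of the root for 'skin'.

In [lɔnos] and [lɔnoʃi] the final segment of 'skin' alternates: [s] ~ [ʃ].
The stem 'mountain' ([lopes], [lopesi]) shows [s] unchanged in both environments, so [s] cannot be basic with [ʃ] derived before the 1SG.POSS suffix.
The underlying segment must be /ʃ/; palato-alveolar /ʃ/ becomes [s] when no front vowel follows, yielding [s] there.

/lɔnoʃ/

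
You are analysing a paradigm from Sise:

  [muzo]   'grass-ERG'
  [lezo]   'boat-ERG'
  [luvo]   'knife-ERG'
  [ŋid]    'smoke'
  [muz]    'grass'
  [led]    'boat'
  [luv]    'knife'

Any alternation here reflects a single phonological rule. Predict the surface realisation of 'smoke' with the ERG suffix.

[ŋizo]

The stem for 'boat' ends in [d] in [led] but [z] in [lezo].
The stem 'grass' ([muz], [muzo]) shows [z] unchanged in both environments, so [z] cannot be basic with [d] derived in isolation.
The alternation reflects intervocalic spirantization: voiced stops become fricatives between vowels. /d/ is underlying.
The one attested form of 'smoke', [ŋid], shows underlying /ŋid/. Applying the same rule between vowels gives [ŋizo].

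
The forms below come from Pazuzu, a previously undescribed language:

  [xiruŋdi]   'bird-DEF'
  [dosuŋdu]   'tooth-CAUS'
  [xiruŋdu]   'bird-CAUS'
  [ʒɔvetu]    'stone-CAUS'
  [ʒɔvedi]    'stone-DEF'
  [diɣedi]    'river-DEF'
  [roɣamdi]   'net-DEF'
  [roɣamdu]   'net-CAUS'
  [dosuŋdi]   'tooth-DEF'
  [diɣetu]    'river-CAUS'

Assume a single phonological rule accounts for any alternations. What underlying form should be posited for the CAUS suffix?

/-tu/

The CAUS morpheme has two allomorphs, [-du] and [-tu].
The DEF suffix, which begins with [d], is invariant after every stem; so [d] is not altered by any rule here.
So the underlying form is /-tu/, and voiceless stops become voiced after a nasal.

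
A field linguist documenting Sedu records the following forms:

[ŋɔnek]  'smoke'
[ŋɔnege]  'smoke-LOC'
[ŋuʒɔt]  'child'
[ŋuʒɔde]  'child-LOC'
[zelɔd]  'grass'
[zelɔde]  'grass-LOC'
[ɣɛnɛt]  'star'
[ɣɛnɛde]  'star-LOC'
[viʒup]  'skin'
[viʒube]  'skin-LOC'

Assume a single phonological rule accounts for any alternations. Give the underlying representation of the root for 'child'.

The stem for 'child' ends in [t] in [ŋuʒɔt] but [d] in [ŋuʒɔde].
But 'grass' keeps [d] in both environments ([zelɔd], [zelɔde]), so there is no rule changing /d/ to [t] in isolation.
So /t/ is underlying, and a rule of intervocalic voicing — voiceless stops become voiced between vowels — gives [d].
So 'child' = /ŋuʒɔt/.

/ŋuʒɔt/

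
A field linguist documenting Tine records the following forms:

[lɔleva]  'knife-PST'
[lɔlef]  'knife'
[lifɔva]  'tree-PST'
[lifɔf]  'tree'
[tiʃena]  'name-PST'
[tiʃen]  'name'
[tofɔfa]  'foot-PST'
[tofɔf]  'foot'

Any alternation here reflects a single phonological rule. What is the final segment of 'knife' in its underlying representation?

'knife' shows [v] ~ [f] at the end of the stem ([lɔleva] vs [lɔlef]).
The stem 'foot' ([tofɔfa], [tofɔf]) shows [f] unchanged in both environments, so [f] cannot be basic with [v] derived before the PST suffix.
Therefore /v/ is basic and [f] is derived by word-final obstruent devoicing (voiced obstruents become voiceless word-finally).

/v/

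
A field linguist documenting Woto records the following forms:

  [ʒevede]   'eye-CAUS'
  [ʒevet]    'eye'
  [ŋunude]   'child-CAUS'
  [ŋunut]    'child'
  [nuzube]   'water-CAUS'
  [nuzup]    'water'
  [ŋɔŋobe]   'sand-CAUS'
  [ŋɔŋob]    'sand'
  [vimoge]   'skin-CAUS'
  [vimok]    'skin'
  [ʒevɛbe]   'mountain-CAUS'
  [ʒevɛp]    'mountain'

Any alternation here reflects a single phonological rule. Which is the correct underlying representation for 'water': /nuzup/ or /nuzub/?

The stem for 'water' ends in [b] in [nuzube] but [p] in [nuzup].
If /b/ were underlying and a rule turned it into [p] in isolation, 'sand' would also alternate; but it has [b] in both [ŋɔŋobe] and [ŋɔŋob].
The underlying segment must be /p/; voiceless stops become voiced between vowels, yielding [b] there.

/nuzup/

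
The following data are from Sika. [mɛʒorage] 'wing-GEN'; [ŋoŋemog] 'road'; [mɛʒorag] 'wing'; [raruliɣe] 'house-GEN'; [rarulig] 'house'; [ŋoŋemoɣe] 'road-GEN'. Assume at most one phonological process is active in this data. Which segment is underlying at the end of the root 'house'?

The stem for 'house' ends in [ɣ] in [raruliɣe] but [g] in [rarulig].
If /g/ were underlying and a rule turned it into [ɣ] before the GEN suffix, 'wing' would also alternate; but it has [g] in both [mɛʒorage] and [mɛʒorag].
The alternation reflects word-final hardening: voiced fricatives become stops word-finally. /ɣ/ is underlying.

/ɣ/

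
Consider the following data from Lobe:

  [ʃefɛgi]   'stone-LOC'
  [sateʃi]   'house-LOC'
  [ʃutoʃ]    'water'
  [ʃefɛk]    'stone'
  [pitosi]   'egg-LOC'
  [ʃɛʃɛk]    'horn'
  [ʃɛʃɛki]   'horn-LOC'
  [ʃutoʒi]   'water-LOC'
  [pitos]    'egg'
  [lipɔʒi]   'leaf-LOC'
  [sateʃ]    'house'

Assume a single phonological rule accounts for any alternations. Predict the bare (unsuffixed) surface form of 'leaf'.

The root 'water' surfaces as [ʃutoʒi] and [ʃutoʃ], with a stem-final [ʒ] ~ [ʃ] alternation.
The stem 'house' ([sateʃi], [sateʃ]) shows [ʃ] unchanged in both environments, so [ʃ] cannot be basic with [ʒ] derived before the LOC suffix.
The alternation reflects word-final obstruent devoicing: voiced obstruents become voiceless word-finally. /ʒ/ is underlying.
From [lipɔʒi] the stem 'leaf' is /lipɔʒ/; word-finally this yields [lipɔʃ].

[lipɔʃ]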